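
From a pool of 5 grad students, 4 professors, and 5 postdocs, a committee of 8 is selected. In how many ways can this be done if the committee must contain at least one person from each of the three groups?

2940

Total 8-person selections from all 14: C(14,8) = 3003.
Subtract selections that omit an entire group: no grad students → C(9,8) = 9; no professors → C(10,8) = 45; no postdocs → C(9,8) = 9.
Add back selections omitting two groups (i.e. drawn from a single group): C(5,8) + C(4,8) + C(5,8) = 0.
By inclusion–exclusion: 3003 − 63 + 0 = 2940.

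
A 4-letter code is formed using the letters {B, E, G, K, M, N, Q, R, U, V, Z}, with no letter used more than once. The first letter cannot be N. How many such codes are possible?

The first letter has 11−1 = 10 choices (anything except N).
The remaining 3 letters are filled from the other 10 symbols without repetition: 10 × 9 × 8 = 720.
Total: 10 × 720 = 7200.

7200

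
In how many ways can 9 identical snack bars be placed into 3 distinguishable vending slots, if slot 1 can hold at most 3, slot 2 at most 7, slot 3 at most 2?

By stars and bars, unrestricted non-negative solutions to x_1+…+x_3 = 9 number C(9+2,2) = 55.
Subtract solutions that violate a single cap (substitute x_i' = x_i − (cap_i+1)): x_1 ≥ 4 gives C(7,2) = 21; x_2 ≥ 8 gives C(3,2) = 3; x_3 ≥ 3 gives C(8,2) = 28. Together 52.
Add back pairs where two caps are both exceeded: 0 + 6 + 0 = 6.
By inclusion–exclusion the count is 55 − 52 + 6 = 9.

9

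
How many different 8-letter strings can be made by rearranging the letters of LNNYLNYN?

LNNYLNYN has 8 letters with L appearing twice, N appearing 4 times, and Y appearing twice.
Dividing 8! = 40320 by 4!·2!·2! = 96 for the repeated letters gives 420.

420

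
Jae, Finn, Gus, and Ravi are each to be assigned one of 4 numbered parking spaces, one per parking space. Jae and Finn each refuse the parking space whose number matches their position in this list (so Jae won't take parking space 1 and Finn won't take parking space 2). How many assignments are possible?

Let Aᵢ (for i ∈ {1, 2}) be the placements that put person i in their forbidden parking space. Any j of these fix j positions, leaving (4−j)! ways to fill the rest, and there are C(2,j) ways to pick which j.
By inclusion–exclusion, the number of valid placements is Σ_{j=0}^{2} (−1)^j C(2,j)·(4−j)!.
Computing: 24 − 12 + 2 = 14.

14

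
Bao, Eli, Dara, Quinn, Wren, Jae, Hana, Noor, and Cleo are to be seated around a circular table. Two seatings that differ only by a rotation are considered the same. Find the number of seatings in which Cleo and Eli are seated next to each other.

Treat {Cleo, Eli} as one unit (2 internal orders) and seat the resulting 8 units around the table: (7)! circular arrangements.
So 2 × (7)! = 2 × 5040 = 10080.

10080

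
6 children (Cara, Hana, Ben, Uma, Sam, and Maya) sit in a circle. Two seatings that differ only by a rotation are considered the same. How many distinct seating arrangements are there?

120

Seat Cara anywhere (absorbing the rotational symmetry), then permute the other 5: (5)! = 120.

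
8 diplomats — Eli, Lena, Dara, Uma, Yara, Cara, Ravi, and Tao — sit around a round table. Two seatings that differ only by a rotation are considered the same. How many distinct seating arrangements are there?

5040

Fix one person's seat to break rotational symmetry; the remaining 7 people can be arranged in (7)! = 5040 ways.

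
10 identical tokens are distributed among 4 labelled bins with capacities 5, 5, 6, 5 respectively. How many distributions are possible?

By stars and bars, unrestricted non-negative solutions to x_1+…+x_4 = 10 number C(10+3,3) = 286.
Subtract solutions that violate a single cap (substitute x_i' = x_i − (cap_i+1)): x_1 ≥ 6 gives C(7,3) = 35; x_2 ≥ 6 gives C(7,3) = 35; x_3 ≥ 7 gives C(6,3) = 20; x_4 ≥ 6 gives C(7,3) = 35. Together 125.
No two caps can be exceeded simultaneously, so the pair terms are all 0.
By inclusion–exclusion the count is 286 − 125 + 0 = 161.

161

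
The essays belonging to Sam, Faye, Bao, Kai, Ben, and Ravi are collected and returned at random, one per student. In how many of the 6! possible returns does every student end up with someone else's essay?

265

Let Aᵢ be the assignments in which student i gets their own essay. We want the size of the complement of A₁∪…∪A_6.
By inclusion–exclusion this is Σ_{j=0}^{6} (−1)^j C(6,j)·(6−j)!.
Computing: 720 − 720 + 360 − 120 + 30 − 6 + 1 = 265.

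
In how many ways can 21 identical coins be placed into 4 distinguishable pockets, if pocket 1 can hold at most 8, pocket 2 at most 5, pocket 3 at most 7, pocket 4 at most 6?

56

By stars and bars, unrestricted non-negative solutions to x_1+…+x_4 = 21 number C(21+3,3) = 2024.
Subtract solutions that violate a single cap (substitute x_i' = x_i − (cap_i+1)): x_1 ≥ 9 gives C(15,3) = 455; x_2 ≥ 6 gives C(18,3) = 816; x_3 ≥ 8 gives C(16,3) = 560; x_4 ≥ 7 gives C(17,3) = 680. Together 2511.
Add back pairs where two caps are both exceeded: 84 + 35 + 56 + 120 + 165 + 84 = 544.
Subtract triples: 0 + 0 + 0 + 1 = 1.
By inclusion–exclusion the count is 2024 − 2511 + 544 − 1 = 56.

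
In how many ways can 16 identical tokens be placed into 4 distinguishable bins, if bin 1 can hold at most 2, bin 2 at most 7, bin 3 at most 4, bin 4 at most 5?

10

Without the upper bounds there are C(19,3) = 969 ways to split 16 among 4 bins.
Subtract solutions that violate a single cap (substitute x_i' = x_i − (cap_i+1)): x_1 ≥ 3 gives C(16,3) = 560; x_2 ≥ 8 gives C(11,3) = 165; x_3 ≥ 5 gives C(14,3) = 364; x_4 ≥ 6 gives C(13,3) = 286. Together 1375.
Add back pairs where two caps are both exceeded: 56 + 165 + 120 + 20 + 10 + 56 = 427.
Subtract triples: 1 + 0 + 10 + 0 = 11.
By inclusion–exclusion the count is 969 − 1375 + 427 − 11 = 10.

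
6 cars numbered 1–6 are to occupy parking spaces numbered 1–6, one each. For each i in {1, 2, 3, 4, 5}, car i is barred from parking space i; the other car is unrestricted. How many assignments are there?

Let Aᵢ (for 1 ≤ i ≤ 5) be the placements that put car i in its forbidden parking space. Any j of these fix j positions, leaving (6−j)! ways to fill the rest, and there are C(5,j) ways to pick which j.
By inclusion–exclusion, the number of valid placements is Σ_{j=0}^{5} (−1)^j C(5,j)·(6−j)!.
Computing: 720 − 600 + 240 − 60 + 10 − 1 = 309.

309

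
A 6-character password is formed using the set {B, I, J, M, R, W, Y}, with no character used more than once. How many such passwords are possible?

5040

This is a permutation of 6 out of 7: P(7,6) = 7!/1!.
7 × 6 × 5 × 4 × 3 × 2 = 5040.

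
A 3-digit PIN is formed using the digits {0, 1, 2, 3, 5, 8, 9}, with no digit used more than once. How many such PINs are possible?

210

Choose and order 3 of the 7 symbols: the first digit has 7 options, the next 6, then 5.
7 × 6 × 5 = 210.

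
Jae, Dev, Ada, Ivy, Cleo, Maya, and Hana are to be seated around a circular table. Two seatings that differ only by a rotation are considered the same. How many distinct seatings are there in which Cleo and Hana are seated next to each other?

240

Treat {Cleo, Hana} as one unit (2 internal orders) and seat the resulting 6 units around the table: (5)! circular arrangements.
So 2 × (5)! = 2 × 120 = 240.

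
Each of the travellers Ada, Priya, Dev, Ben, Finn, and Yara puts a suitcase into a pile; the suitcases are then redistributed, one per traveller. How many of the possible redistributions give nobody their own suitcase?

265

Count assignments avoiding every fixed point. For any j of the 6 travellers fixed to their own suitcase, the other 6−j can be arranged in (6−j)! ways.
By inclusion–exclusion this is Σ_{j=0}^{6} (−1)^j C(6,j)·(6−j)!.
Computing: 720 − 720 + 360 − 120 + 30 − 6 + 1 = 265.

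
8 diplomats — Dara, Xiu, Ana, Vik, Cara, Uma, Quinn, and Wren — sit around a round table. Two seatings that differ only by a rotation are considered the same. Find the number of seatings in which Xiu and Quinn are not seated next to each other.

3600

Without the restriction there are (7)! = 5040 seatings.
Those with Xiu next to Quinn: fuse the pair into one unit and seat 7 units around a circle — 2·(6)! = 1440.
Subtracting, 5040 − 1440 = 3600.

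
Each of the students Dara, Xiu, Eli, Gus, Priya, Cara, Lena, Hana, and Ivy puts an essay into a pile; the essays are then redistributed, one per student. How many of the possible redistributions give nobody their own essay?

This is the derangement count D_9: permutations of 9 items with no fixed point.
By inclusion–exclusion this is Σ_{j=0}^{9} (−1)^j C(9,j)·(9−j)!.
Computing: 362880 − 362880 + 181440 − 60480 + 15120 − 3024 + 504 − 72 + 9 − 1 = 133496.

133496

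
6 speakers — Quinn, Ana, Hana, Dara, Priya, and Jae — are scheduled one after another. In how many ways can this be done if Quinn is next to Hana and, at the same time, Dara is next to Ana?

96

Treat {Quinn,Hana} as one block (2 orders) and {Dara,Ana} as another (2 orders).
That leaves 4 units to arrange: 2 × 2 × 4! = 4 × 24 = 96.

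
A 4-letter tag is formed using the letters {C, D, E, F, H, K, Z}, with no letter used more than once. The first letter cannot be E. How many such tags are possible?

720

The first letter has 7−1 = 6 choices (anything except E).
The remaining 3 letters are filled from the other 6 symbols without repetition: 6 × 5 × 4 = 120.
Total: 6 × 120 = 720.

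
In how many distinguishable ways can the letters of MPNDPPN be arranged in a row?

MPNDPPN has 7 letters with N appearing twice and P appearing 3 times.
So there are 7! / (3!·2!) = 420 distinguishable arrangements.

420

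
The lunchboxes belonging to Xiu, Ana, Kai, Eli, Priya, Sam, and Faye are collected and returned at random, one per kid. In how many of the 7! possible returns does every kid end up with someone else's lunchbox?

Let Aᵢ be the assignments in which kid i gets their own lunchbox. We want the size of the complement of A₁∪…∪A_7.
By inclusion–exclusion this is Σ_{j=0}^{7} (−1)^j C(7,j)·(7−j)!.
Computing: 5040 − 5040 + 2520 − 840 + 210 − 42 + 7 − 1 = 1854.

1854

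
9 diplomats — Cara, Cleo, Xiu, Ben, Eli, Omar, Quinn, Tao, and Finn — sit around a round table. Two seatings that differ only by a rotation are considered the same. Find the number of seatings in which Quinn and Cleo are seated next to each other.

10080

Glue Quinn and Cleo into a block (2 internal orders). Seating 8 units around a circle gives (7)! arrangements.
So 2 × (7)! = 2 × 5040 = 10080.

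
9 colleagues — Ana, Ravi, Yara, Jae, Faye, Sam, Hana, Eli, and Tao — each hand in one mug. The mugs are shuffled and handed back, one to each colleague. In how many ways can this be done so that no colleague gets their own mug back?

133496

This is the derangement count D_9: permutations of 9 items with no fixed point.
By inclusion–exclusion this is Σ_{j=0}^{9} (−1)^j C(9,j)·(9−j)!.
Computing: 362880 − 362880 + 181440 − 60480 + 15120 − 3024 + 504 − 72 + 9 − 1 = 133496.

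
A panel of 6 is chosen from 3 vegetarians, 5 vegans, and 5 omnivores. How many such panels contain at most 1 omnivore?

Split by how many omnivores are chosen (0 through 1).
Sum: C(5,0)·C(8,6) + C(5,1)·C(8,5) = 28 + 280 = 308.

308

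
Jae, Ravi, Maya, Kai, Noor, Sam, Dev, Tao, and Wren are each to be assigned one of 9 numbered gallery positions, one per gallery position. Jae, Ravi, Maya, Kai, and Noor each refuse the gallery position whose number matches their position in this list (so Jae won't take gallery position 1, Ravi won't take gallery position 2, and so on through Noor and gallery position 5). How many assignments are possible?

Let Aᵢ (for 1 ≤ i ≤ 5) be the placements that put person i in their forbidden gallery position. Any j of these fix j positions, leaving (9−j)! ways to fill the rest, and there are C(5,j) ways to pick which j.
By inclusion–exclusion, the number of valid placements is Σ_{j=0}^{5} (−1)^j C(5,j)·(9−j)!.
Computing: 362880 − 201600 + 50400 − 7200 + 600 − 24 = 205056.

205056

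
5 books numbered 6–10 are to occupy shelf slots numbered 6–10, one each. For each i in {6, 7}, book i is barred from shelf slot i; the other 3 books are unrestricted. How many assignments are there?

Let Aᵢ (for i ∈ {6, 7}) be the placements that put book i in its forbidden shelf slot. Any j of these fix j positions, leaving (5−j)! ways to fill the rest, and there are C(2,j) ways to pick which j.
By inclusion–exclusion, the number of valid placements is Σ_{j=0}^{2} (−1)^j C(2,j)·(5−j)!.
Computing: 120 − 48 + 6 = 78.

78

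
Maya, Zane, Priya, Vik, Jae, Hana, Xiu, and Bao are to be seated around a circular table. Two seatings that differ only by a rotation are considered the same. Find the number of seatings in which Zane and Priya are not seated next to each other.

3600

All circular seatings of 8 people number (7)! = 5040.
Seatings with Zane beside Priya: treat them as a block with 2 internal orders, giving 2 × (6)! = 1440.
Subtracting, 5040 − 1440 = 3600.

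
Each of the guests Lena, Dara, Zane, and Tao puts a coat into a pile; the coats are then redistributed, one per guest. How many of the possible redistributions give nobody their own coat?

Let Aᵢ be the assignments in which guest i gets their own coat. We want the size of the complement of A₁∪…∪A_4.
By inclusion–exclusion this is Σ_{j=0}^{4} (−1)^j C(4,j)·(4−j)!.
Computing: 24 − 24 + 12 − 4 + 1 = 9.

9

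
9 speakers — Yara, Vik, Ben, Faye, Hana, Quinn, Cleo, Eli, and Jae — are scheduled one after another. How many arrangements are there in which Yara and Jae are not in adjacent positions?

282240

There are 9! = 362880 arrangements in all. If Yara and Jae are adjacent, merging them into one block gives 2·(8)! = 80640 arrangements.
So 362880 − 80640 = 282240 arrangements keep them apart.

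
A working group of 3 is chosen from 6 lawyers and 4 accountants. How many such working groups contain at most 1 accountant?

80

Split by how many accountants are chosen (0 through 1).
Sum: C(4,0)·C(6,3) + C(4,1)·C(6,2) = 20 + 60 = 80.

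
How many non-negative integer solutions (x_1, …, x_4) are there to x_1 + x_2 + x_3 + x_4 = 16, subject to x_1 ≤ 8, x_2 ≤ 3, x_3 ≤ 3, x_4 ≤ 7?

By stars and bars, unrestricted non-negative solutions to x_1+…+x_4 = 16 number C(16+3,3) = 969.
Subtract solutions that violate a single cap (substitute x_i' = x_i − (cap_i+1)): x_1 ≥ 9 gives C(10,3) = 120; x_2 ≥ 4 gives C(15,3) = 455; x_3 ≥ 4 gives C(15,3) = 455; x_4 ≥ 8 gives C(11,3) = 165. Together 1195.
Add back pairs where two caps are both exceeded: 20 + 20 + 0 + 165 + 35 + 35 = 275.
Subtract triples: 0 + 0 + 0 + 1 = 1.
By inclusion–exclusion the count is 969 − 1195 + 275 − 1 = 48.

48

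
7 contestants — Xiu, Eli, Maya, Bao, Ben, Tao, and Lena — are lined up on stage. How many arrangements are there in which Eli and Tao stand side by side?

Glue Eli and Tao into one block (2 internal orders), leaving 6 units to arrange in a row.
So the count is 2·(6)! = 1440.

1440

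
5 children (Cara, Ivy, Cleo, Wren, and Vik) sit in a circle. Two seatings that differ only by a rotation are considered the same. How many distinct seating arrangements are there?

24

Fix one person's seat to break rotational symmetry; the remaining 4 people can be arranged in (4)! = 24 ways.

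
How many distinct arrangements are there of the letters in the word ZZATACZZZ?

1512

The 9 letters of ZZATACZZZ have repeats: A appearing twice and Z appearing 5 times.
The number of distinct arrangements is 9!/(5!·2!) = 362880/240 = 1512.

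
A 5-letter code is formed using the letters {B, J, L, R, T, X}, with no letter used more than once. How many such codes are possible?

With no repetition, fill the 5 letters in order: 6 choices, then 5, down to 2.
6 × 5 × 4 × 3 × 2 = 720.

720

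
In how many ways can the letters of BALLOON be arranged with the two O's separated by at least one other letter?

Total arrangements of BALLOON: 7!/(2!·2!) = 1260.
Arrangements with the O's together: treat OO as one letter, giving (6)!/(2!) = 360.
Subtracting, 1260 − 360 = 900 arrangements keep the O's apart.

900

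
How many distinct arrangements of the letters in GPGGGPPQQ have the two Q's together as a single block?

280

Treat the 2 copies of Q as a single block. The multiset to arrange is then {QQ, G, G, G, G, P, P, P}, 8 items in all.
That gives (8)!/(4!·3!) = 280 arrangements.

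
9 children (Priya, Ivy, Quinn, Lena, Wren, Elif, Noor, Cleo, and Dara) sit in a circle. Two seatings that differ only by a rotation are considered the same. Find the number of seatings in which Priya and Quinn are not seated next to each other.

30240

All circular seatings of 9 people number (8)! = 40320.
Those with Priya next to Quinn: fuse the pair into one unit and seat 8 units around a circle — 2·(7)! = 10080.
Subtracting, 40320 − 10080 = 30240.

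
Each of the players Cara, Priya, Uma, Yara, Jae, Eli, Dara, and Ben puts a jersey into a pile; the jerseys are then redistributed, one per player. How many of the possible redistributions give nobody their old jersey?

Count assignments avoiding every fixed point. For any j of the 8 players fixed to their old jersey, the other 8−j can be arranged in (8−j)! ways.
By inclusion–exclusion this is Σ_{j=0}^{8} (−1)^j C(8,j)·(8−j)!.
Computing: 40320 − 40320 + 20160 − 6720 + 1680 − 336 + 56 − 8 + 1 = 14833.

14833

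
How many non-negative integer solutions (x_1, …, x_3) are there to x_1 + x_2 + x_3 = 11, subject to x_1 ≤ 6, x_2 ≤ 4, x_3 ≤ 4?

10

By stars and bars, unrestricted non-negative solutions to x_1+…+x_3 = 11 number C(11+2,2) = 78.
Subtract solutions that violate a single cap (substitute x_i' = x_i − (cap_i+1)): x_1 ≥ 7 gives C(6,2) = 15; x_2 ≥ 5 gives C(8,2) = 28; x_3 ≥ 5 gives C(8,2) = 28. Together 71.
Add back pairs where two caps are both exceeded: 0 + 0 + 3 = 3.
By inclusion–exclusion the count is 78 − 71 + 3 = 10.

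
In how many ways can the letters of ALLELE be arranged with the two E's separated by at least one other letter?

There are 6!/(3!·2!) = 60 arrangements of ALLELE in total.
If the two E's are adjacent, glue them into one block, leaving 5 items to arrange: (5)!/(3!) = 20 ways.
Subtracting, 60 − 20 = 40 arrangements keep the E's apart.

40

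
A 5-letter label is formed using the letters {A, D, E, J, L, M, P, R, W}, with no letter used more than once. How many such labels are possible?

Choose and order 5 of the 9 symbols: the first letter has 9 options, the next 8, and so on down to 5.
9 × 8 × 7 × 6 × 5 = 15120.

15120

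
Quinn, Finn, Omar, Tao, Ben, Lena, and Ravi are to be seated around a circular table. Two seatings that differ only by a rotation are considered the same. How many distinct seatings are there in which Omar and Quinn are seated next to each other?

240

Treat {Omar, Quinn} as one unit (2 internal orders) and seat the resulting 6 units around the table: (5)! circular arrangements.
So 2 × (5)! = 2 × 120 = 240.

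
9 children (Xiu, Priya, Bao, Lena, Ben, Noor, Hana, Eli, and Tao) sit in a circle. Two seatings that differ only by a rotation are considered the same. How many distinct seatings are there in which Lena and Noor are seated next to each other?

10080

Treat {Lena, Noor} as one unit (2 internal orders) and seat the resulting 8 units around the table: (7)! circular arrangements.
So 2 × (7)! = 2 × 5040 = 10080.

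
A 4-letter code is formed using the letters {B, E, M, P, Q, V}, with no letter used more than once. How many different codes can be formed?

This is a permutation of 4 out of 6: P(6,4) = 6!/2!.
That product is 6 × 5 × 4 × 3 = 360.

360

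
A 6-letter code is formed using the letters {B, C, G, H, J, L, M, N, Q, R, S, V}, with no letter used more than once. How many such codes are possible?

This is a permutation of 6 out of 12: P(12,6) = 12!/6!.
That product is 12 × 11 × 10 × 9 × 8 × 7 = 665280.

665280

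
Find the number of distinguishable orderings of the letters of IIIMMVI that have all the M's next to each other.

30

Treat the 2 copies of M as a single block. The multiset to arrange is then {MM, I, I, I, I, V}, 6 items in all.
That gives (6)!/(4!) = 30 arrangements.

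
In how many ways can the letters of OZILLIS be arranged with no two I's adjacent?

There are 7!/(2!·2!) = 1260 arrangements of OZILLIS in total.
Arrangements with the I's together: treat II as one letter, giving (6)!/(2!) = 360.
Hence 1260 − 360 = 900.

900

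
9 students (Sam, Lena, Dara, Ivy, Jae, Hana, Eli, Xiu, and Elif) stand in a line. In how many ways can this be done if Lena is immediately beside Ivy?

Glue Lena and Ivy into one block (2 internal orders), leaving 8 units to arrange in a row.
That gives 2 × 8! = 2 × 40320 = 80640.

80640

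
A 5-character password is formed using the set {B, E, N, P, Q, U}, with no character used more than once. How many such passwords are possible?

With no repetition, fill the 5 characters in order: 6 choices, then 5, down to 2.
That product is 6 × 5 × 4 × 3 × 2 = 720.

720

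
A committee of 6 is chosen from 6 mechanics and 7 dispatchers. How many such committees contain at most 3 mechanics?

Split by how many mechanics are chosen (0 through 3).
Sum: C(6,0)·C(7,6) + C(6,1)·C(7,5) + C(6,2)·C(7,4) + C(6,3)·C(7,3) = 7 + 126 + 525 + 700 = 1358.

1358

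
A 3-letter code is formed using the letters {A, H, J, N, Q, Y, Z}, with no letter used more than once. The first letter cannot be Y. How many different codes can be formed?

The first letter has 7−1 = 6 choices (anything except Y).
The remaining 2 letters are filled from the other 6 symbols without repetition: 6 × 5 = 30.
Total: 6 × 30 = 180.

180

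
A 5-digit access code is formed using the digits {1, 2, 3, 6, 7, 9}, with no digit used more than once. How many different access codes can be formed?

Choose and order 5 of the 6 symbols: the first digit has 6 options, the next 5, and so on down to 2.
That product is 6 × 5 × 4 × 3 × 2 = 720.

720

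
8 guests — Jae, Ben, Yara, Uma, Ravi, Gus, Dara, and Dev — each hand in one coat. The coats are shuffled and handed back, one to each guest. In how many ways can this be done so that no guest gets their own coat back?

14833

This is the derangement count D_8: permutations of 8 items with no fixed point.
By inclusion–exclusion this is Σ_{j=0}^{8} (−1)^j C(8,j)·(8−j)!.
Computing: 40320 − 40320 + 20160 − 6720 + 1680 − 336 + 56 − 8 + 1 = 14833.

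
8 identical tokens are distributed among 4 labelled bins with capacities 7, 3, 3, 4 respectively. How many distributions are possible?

75

By stars and bars, unrestricted non-negative solutions to x_1+…+x_4 = 8 number C(8+3,3) = 165.
Subtract solutions that violate a single cap (substitute x_i' = x_i − (cap_i+1)): x_1 ≥ 8 gives C(3,3) = 1; x_2 ≥ 4 gives C(7,3) = 35; x_3 ≥ 4 gives C(7,3) = 35; x_4 ≥ 5 gives C(6,3) = 20. Together 91.
Add back pairs where two caps are both exceeded: 0 + 0 + 0 + 1 + 0 + 0 = 1.
By inclusion–exclusion the count is 165 − 91 + 1 = 75.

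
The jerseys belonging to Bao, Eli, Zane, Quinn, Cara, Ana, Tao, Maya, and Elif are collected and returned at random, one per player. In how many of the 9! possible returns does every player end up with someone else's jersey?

Let Aᵢ be the assignments in which player i gets their old jersey. We want the size of the complement of A₁∪…∪A_9.
By inclusion–exclusion this is Σ_{j=0}^{9} (−1)^j C(9,j)·(9−j)!.
Computing: 362880 − 362880 + 181440 − 60480 + 15120 − 3024 + 504 − 72 + 9 − 1 = 133496.

133496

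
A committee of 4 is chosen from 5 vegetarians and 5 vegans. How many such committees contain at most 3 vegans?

Split by how many vegans are chosen (0 through 3).
Sum: C(5,0)·C(5,4) + C(5,1)·C(5,3) + C(5,2)·C(5,2) + C(5,3)·C(5,1) = 5 + 50 + 100 + 50 = 205.

205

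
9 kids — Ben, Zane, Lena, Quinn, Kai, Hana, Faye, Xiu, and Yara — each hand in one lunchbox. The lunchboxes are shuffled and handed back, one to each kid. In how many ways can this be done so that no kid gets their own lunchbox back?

133496

This is the derangement count D_9: permutations of 9 items with no fixed point.
By inclusion–exclusion this is Σ_{j=0}^{9} (−1)^j C(9,j)·(9−j)!.
Computing: 362880 − 362880 + 181440 − 60480 + 15120 − 3024 + 504 − 72 + 9 − 1 = 133496.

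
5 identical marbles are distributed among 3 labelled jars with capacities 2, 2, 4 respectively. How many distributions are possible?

8

Without the upper bounds there are C(7,2) = 21 ways to split 5 among 3 jars.
Subtract solutions that violate a single cap (substitute x_i' = x_i − (cap_i+1)): x_1 ≥ 3 gives C(4,2) = 6; x_2 ≥ 3 gives C(4,2) = 6; x_3 ≥ 5 gives C(2,2) = 1. Together 13.
No two caps can be exceeded simultaneously, so the pair terms are all 0.
By inclusion–exclusion the count is 21 − 13 + 0 = 8.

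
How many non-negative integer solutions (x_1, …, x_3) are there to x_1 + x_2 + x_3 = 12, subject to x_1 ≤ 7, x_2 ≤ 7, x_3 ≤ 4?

By stars and bars, unrestricted non-negative solutions to x_1+…+x_3 = 12 number C(12+2,2) = 91.
Subtract solutions that violate a single cap (substitute x_i' = x_i − (cap_i+1)): x_1 ≥ 8 gives C(6,2) = 15; x_2 ≥ 8 gives C(6,2) = 15; x_3 ≥ 5 gives C(9,2) = 36. Together 66.
No two caps can be exceeded simultaneously, so the pair terms are all 0.
By inclusion–exclusion the count is 91 − 66 + 0 = 25.

25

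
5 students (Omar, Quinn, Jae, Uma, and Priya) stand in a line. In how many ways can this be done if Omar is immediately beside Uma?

Glue Omar and Uma into one block (2 internal orders), leaving 4 units to arrange in a row.
So the count is 2·(4)! = 48.

48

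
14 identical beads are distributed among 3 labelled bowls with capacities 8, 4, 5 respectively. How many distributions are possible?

Without the upper bounds there are C(16,2) = 120 ways to split 14 among 3 bowls.
Subtract solutions that violate a single cap (substitute x_i' = x_i − (cap_i+1)): x_1 ≥ 9 gives C(7,2) = 21; x_2 ≥ 5 gives C(11,2) = 55; x_3 ≥ 6 gives C(10,2) = 45. Together 121.
Add back pairs where two caps are both exceeded: 1 + 0 + 10 = 11.
By inclusion–exclusion the count is 120 − 121 + 11 = 10.

10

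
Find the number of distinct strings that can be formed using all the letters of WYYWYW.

20

The 6 letters of WYYWYW have repeats: W appearing 3 times and Y appearing 3 times.
So there are 6! / (3!·3!) = 20 distinguishable arrangements.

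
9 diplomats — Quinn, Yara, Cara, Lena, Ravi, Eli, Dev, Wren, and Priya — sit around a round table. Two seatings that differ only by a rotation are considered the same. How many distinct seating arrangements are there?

Fix one person's seat to break rotational symmetry; the remaining 8 people can be arranged in (8)! = 40320 ways.

40320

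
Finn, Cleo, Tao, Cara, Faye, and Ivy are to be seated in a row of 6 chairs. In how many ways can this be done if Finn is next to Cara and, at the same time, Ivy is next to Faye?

Treat {Finn,Cara} as one block (2 orders) and {Ivy,Faye} as another (2 orders).
That leaves 4 units to arrange: 2 × 2 × 4! = 4 × 24 = 96.

96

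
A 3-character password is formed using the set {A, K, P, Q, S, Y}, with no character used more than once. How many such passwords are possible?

With no repetition, fill the 3 characters in order: 6 choices, then 5, down to 4.
6 × 5 × 4 = 120.

120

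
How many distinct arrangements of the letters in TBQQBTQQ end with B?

105

With the last slot taken by B, it remains to arrange the other 7 letters (TQQBTQQ).
Those 7 letters have Q appearing 4 times and T appearing twice, giving (7)!/(4!·2!) = 105.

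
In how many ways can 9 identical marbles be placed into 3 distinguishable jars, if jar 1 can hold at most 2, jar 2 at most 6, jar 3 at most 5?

12

Without the upper bounds there are C(11,2) = 55 ways to split 9 among 3 jars.
Subtract solutions that violate a single cap (substitute x_i' = x_i − (cap_i+1)): x_1 ≥ 3 gives C(8,2) = 28; x_2 ≥ 7 gives C(4,2) = 6; x_3 ≥ 6 gives C(5,2) = 10. Together 44.
Add back pairs where two caps are both exceeded: 0 + 1 + 0 = 1.
By inclusion–exclusion the count is 55 − 44 + 1 = 12.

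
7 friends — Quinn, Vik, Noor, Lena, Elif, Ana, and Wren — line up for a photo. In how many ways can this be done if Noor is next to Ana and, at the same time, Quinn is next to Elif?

Treat {Noor,Ana} as one block (2 orders) and {Quinn,Elif} as another (2 orders).
That leaves 5 units to arrange: 2 × 2 × 5! = 4 × 120 = 480.

480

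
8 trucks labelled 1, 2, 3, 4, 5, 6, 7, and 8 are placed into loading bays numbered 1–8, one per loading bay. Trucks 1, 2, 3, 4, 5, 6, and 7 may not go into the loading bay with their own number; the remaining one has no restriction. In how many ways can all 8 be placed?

16687

Let Aᵢ (for 1 ≤ i ≤ 7) be the placements that put truck i in its forbidden loading bay. Any j of these fix j positions, leaving (8−j)! ways to fill the rest, and there are C(7,j) ways to pick which j.
By inclusion–exclusion, the number of valid placements is Σ_{j=0}^{7} (−1)^j C(7,j)·(8−j)!.
Computing: 40320 − 35280 + 15120 − 4200 + 840 − 126 + 14 − 1 = 16687.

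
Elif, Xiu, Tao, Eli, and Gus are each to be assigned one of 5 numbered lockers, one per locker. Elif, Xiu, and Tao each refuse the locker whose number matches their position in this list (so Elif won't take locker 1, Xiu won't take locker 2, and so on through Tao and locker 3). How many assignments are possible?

Let Aᵢ (for i ∈ {1, 2, 3}) be the placements that put person i in their forbidden locker. Any j of these fix j positions, leaving (5−j)! ways to fill the rest, and there are C(3,j) ways to pick which j.
By inclusion–exclusion, the number of valid placements is Σ_{j=0}^{3} (−1)^j C(3,j)·(5−j)!.
Computing: 120 − 72 + 18 − 2 = 64.

64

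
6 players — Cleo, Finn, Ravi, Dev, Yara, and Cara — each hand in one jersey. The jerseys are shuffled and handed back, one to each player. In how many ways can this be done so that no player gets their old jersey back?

265

Count assignments avoiding every fixed point. For any j of the 6 players fixed to their old jersey, the other 6−j can be arranged in (6−j)! ways.
By inclusion–exclusion this is Σ_{j=0}^{6} (−1)^j C(6,j)·(6−j)!.
Computing: 720 − 720 + 360 − 120 + 30 − 6 + 1 = 265.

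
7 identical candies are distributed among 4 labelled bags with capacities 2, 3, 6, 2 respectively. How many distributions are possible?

35

By stars and bars, unrestricted non-negative solutions to x_1+…+x_4 = 7 number C(7+3,3) = 120.
Subtract solutions that violate a single cap (substitute x_i' = x_i − (cap_i+1)): x_1 ≥ 3 gives C(7,3) = 35; x_2 ≥ 4 gives C(6,3) = 20; x_3 ≥ 7 gives C(3,3) = 1; x_4 ≥ 3 gives C(7,3) = 35. Together 91.
Add back pairs where two caps are both exceeded: 1 + 0 + 4 + 0 + 1 + 0 = 6.
By inclusion–exclusion the count is 120 − 91 + 6 = 35.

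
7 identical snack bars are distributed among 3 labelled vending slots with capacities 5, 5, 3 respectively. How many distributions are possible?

Without the upper bounds there are C(9,2) = 36 ways to split 7 among 3 vending slots.
Subtract solutions that violate a single cap (substitute x_i' = x_i − (cap_i+1)): x_1 ≥ 6 gives C(3,2) = 3; x_2 ≥ 6 gives C(3,2) = 3; x_3 ≥ 4 gives C(5,2) = 10. Together 16.
No two caps can be exceeded simultaneously, so the pair terms are all 0.
By inclusion–exclusion the count is 36 − 16 + 0 = 20.

20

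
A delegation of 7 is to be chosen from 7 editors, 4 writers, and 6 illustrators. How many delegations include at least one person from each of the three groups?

17283

Unrestricted: C(17,7) = 19448 ways to pick any 7 of the 17.
Subtract selections that omit an entire group: no editors → C(10,7) = 120; no writers → C(13,7) = 1716; no illustrators → C(11,7) = 330.
Add back selections omitting two groups (i.e. drawn from a single group): C(7,7) + C(4,7) + C(6,7) = 1.
By inclusion–exclusion: 19448 − 2166 + 1 = 17283.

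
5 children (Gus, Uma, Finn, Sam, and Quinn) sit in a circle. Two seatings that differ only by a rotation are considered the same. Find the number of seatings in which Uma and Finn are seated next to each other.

Treat {Uma, Finn} as one unit (2 internal orders) and seat the resulting 4 units around the table: (3)! circular arrangements.
So 2 × (3)! = 2 × 6 = 12.

12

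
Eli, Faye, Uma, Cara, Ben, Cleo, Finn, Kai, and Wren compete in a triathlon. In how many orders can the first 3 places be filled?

There are 9 choices for 1st place, 8 for 2nd, and 7 for 3rd.
That gives 9 × 8 × 7 = 504.

504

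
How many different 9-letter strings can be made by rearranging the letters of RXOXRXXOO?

RXOXRXXOO has 9 letters with O appearing 3 times, R appearing twice, and X appearing 4 times.
Dividing 9! = 362880 by 4!·3!·2! = 288 for the repeated letters gives 1260.

1260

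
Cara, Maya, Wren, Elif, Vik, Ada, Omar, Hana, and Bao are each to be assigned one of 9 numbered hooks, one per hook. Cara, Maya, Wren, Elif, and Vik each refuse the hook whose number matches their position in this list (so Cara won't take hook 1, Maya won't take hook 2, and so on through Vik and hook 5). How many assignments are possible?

Let Aᵢ (for 1 ≤ i ≤ 5) be the placements that put person i in their forbidden hook. Any j of these fix j positions, leaving (9−j)! ways to fill the rest, and there are C(5,j) ways to pick which j.
By inclusion–exclusion, the number of valid placements is Σ_{j=0}^{5} (−1)^j C(5,j)·(9−j)!.
Computing: 362880 − 201600 + 50400 − 7200 + 600 − 24 = 205056.

205056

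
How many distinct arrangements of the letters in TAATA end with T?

With the last slot taken by T, it remains to arrange the other 4 letters (AATA).
Those 4 letters have A appearing 3 times, giving (4)!/(3!) = 4.

4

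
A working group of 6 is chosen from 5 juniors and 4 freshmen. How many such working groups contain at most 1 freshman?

4

Split by how many freshmen are chosen (0 through 1).
Sum: C(4,0)·C(5,6) + C(4,1)·C(5,5) = 0 + 4 = 4.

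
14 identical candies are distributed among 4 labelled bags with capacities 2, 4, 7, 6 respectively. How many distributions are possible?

Without the upper bounds there are C(17,3) = 680 ways to split 14 among 4 bags.
Subtract solutions that violate a single cap (substitute x_i' = x_i − (cap_i+1)): x_1 ≥ 3 gives C(14,3) = 364; x_2 ≥ 5 gives C(12,3) = 220; x_3 ≥ 8 gives C(9,3) = 84; x_4 ≥ 7 gives C(10,3) = 120. Together 788.
Add back pairs where two caps are both exceeded: 84 + 20 + 35 + 4 + 10 + 0 = 153.
By inclusion–exclusion the count is 680 − 788 + 153 = 45.

45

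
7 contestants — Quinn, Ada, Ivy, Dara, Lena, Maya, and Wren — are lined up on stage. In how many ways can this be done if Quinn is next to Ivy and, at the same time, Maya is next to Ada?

Treat {Quinn,Ivy} as one block (2 orders) and {Maya,Ada} as another (2 orders).
That leaves 5 units to arrange: 2 × 2 × 5! = 4 × 120 = 480.

480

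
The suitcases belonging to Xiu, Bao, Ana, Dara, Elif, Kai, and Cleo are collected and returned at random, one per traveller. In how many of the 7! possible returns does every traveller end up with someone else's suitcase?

1854

Let Aᵢ be the assignments in which traveller i gets their own suitcase. We want the size of the complement of A₁∪…∪A_7.
By inclusion–exclusion this is Σ_{j=0}^{7} (−1)^j C(7,j)·(7−j)!.
Computing: 5040 − 5040 + 2520 − 840 + 210 − 42 + 7 − 1 = 1854.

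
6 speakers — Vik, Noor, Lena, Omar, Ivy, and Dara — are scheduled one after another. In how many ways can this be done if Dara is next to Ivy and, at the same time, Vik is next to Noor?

Treat {Dara,Ivy} as one block (2 orders) and {Vik,Noor} as another (2 orders).
That leaves 4 units to arrange: 2 × 2 × 4! = 4 × 24 = 96.

96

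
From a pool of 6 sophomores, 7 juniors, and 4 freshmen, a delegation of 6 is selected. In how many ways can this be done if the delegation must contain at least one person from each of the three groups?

9996

With no constraint there are C(17,6) = 12376 possible selections.
Selections missing a whole group: no sophomores → C(11,6) = 462; no juniors → C(10,6) = 210; no freshmen → C(13,6) = 1716.
Add back selections omitting two groups (i.e. drawn from a single group): C(6,6) + C(7,6) + C(4,6) = 8.
By inclusion–exclusion: 12376 − 2388 + 8 = 9996.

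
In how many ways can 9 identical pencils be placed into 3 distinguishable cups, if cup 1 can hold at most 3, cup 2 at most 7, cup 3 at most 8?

30

By stars and bars, unrestricted non-negative solutions to x_1+…+x_3 = 9 number C(9+2,2) = 55.
Subtract solutions that violate a single cap (substitute x_i' = x_i − (cap_i+1)): x_1 ≥ 4 gives C(7,2) = 21; x_2 ≥ 8 gives C(3,2) = 3; x_3 ≥ 9 gives C(2,2) = 1. Together 25.
No two caps can be exceeded simultaneously, so the pair terms are all 0.
By inclusion–exclusion the count is 55 − 25 + 0 = 30.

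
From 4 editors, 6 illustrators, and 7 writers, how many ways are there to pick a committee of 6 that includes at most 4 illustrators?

Split by how many illustrators are chosen (0 through 4).
Sum: C(6,0)·C(11,6) + C(6,1)·C(11,5) + C(6,2)·C(11,4) + C(6,3)·C(11,3) + C(6,4)·C(11,2) = 462 + 2772 + 4950 + 3300 + 825 = 12309.

12309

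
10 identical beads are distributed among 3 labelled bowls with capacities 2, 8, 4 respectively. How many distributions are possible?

Without the upper bounds there are C(12,2) = 66 ways to split 10 among 3 bowls.
Subtract solutions that violate a single cap (substitute x_i' = x_i − (cap_i+1)): x_1 ≥ 3 gives C(9,2) = 36; x_2 ≥ 9 gives C(3,2) = 3; x_3 ≥ 5 gives C(7,2) = 21. Together 60.
Add back pairs where two caps are both exceeded: 0 + 6 + 0 = 6.
By inclusion–exclusion the count is 66 − 60 + 6 = 12.

12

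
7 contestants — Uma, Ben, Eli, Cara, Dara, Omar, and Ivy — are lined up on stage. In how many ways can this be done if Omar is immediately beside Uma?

Place the 5 others and the Omar-Uma pair as 6 objects in a line; the pair has 2 internal arrangements.
That gives 2 × 6! = 2 × 720 = 1440.

1440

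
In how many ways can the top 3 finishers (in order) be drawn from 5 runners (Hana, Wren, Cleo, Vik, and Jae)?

There are 5 choices for 1st place, 4 for 2nd, and 3 for 3rd.
That gives 5 × 4 × 3 = 60.

60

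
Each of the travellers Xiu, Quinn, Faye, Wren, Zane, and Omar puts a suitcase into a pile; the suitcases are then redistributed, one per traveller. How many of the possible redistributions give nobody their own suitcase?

Count assignments avoiding every fixed point. For any j of the 6 travellers fixed to their own suitcase, the other 6−j can be arranged in (6−j)! ways.
By inclusion–exclusion this is Σ_{j=0}^{6} (−1)^j C(6,j)·(6−j)!.
Computing: 720 − 720 + 360 − 120 + 30 − 6 + 1 = 265.

265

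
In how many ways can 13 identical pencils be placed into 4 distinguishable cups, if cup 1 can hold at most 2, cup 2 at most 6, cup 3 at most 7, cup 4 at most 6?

100

By stars and bars, unrestricted non-negative solutions to x_1+…+x_4 = 13 number C(13+3,3) = 560.
Subtract solutions that violate a single cap (substitute x_i' = x_i − (cap_i+1)): x_1 ≥ 3 gives C(13,3) = 286; x_2 ≥ 7 gives C(9,3) = 84; x_3 ≥ 8 gives C(8,3) = 56; x_4 ≥ 7 gives C(9,3) = 84. Together 510.
Add back pairs where two caps are both exceeded: 20 + 10 + 20 + 0 + 0 + 0 = 50.
By inclusion–exclusion the count is 560 − 510 + 50 = 100.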